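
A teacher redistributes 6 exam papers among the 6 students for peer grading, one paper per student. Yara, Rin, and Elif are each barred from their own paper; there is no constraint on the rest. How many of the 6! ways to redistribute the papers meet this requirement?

426

Let A_j be the event that the j-th constrained one is fixed. By inclusion-exclusion over the 3 events:
Σ_{j=0}^{3} (-1)^j C(3,j)(6-j)!
= C(3,0)·6! - C(3,1)·5! + C(3,2)·4! - C(3,3)·3!
= 720 - 360 + 72 - 6
= 426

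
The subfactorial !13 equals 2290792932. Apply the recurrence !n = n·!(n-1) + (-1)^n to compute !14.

32071101049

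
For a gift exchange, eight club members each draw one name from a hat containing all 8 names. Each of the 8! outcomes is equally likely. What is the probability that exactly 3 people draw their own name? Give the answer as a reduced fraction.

Favorable outcomes: C(8,3)·!5 = 56·44 = 2464.
Total outcomes: 8! = 40320.
Probability = 2464/40320 = 11/180.

11/180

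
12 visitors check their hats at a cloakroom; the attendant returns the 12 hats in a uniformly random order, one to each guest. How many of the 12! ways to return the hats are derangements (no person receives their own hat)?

176214841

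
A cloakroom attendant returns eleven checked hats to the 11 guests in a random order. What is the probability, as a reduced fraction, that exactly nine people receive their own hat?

1/725760

Favorable outcomes: C(11,9)·!2 = 55·1 = 55.
Total outcomes: 11! = 39916800.
Probability = 55/39916800 = 1/725760.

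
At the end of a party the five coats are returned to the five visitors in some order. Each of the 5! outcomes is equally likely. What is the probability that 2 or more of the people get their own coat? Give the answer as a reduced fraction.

Favorable outcomes: Σ_{i≥2} C(5,i)·!(5-i) = 10·2 + 10·1 + 5·0 + 1·1 = 31.
Total outcomes: 5! = 120.
Probability = 31/120 = 31/120.

31/120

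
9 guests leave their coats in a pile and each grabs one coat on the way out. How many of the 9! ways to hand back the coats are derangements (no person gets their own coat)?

By inclusion-exclusion, !9 = Σ (-1)^k · 9!/k! for k=0..9
= 9! - 9!/1! + 9!/2! - 9!/3! + 9!/4! - 9!/5! + 9!/6! - 9!/7! + 9!/8! - 9!/9!
= 362880 - 362880 + 181440 - 60480 + 15120 - 3024 + 504 - 72 + 9 - 1
= 133496

133496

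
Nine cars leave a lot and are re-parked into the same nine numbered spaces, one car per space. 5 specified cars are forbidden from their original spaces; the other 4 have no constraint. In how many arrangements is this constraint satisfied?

Let A_j be the event that the j-th constrained one is fixed. By inclusion-exclusion over the 5 events:
Σ_{j=0}^{5} (-1)^j C(5,j)(9-j)!
= C(5,0)·9! - C(5,1)·8! + C(5,2)·7! - C(5,3)·6! + C(5,4)·5! - C(5,5)·4!
= 362880 - 201600 + 50400 - 7200 + 600 - 24
= 205056

205056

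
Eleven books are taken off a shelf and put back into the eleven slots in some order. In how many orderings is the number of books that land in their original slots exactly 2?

7342280

Choose which 2 of the 11 are fixed: C(11,2) = 55.
The remaining 9 must be deranged: !9 = 133496.
Total: 55 × 133496 = 7342280.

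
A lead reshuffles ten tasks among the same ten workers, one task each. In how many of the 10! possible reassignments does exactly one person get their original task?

1334960

Pick the single fixed position: C(10,1) = 10 ways.
The other 9 form a derangement: !9 = 133496.
Total: 10 × 133496 = 1334960.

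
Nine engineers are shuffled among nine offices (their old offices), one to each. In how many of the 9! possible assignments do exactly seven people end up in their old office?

36

Pick the 7 fixed positions: C(9,7) = 36 ways.
The remaining 2 must be deranged: !2 = 1.
Total: 36 × 1 = 36.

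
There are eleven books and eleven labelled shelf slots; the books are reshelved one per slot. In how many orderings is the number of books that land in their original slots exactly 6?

Choose which 6 of the 11 are fixed: C(11,6) = 462.
The other 5 form a derangement: !5 = 44.
Total: 462 × 44 = 20328.

20328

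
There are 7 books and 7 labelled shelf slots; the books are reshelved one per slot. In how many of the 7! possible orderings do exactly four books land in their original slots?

Pick the 4 fixed positions: C(7,4) = 35 ways.
The other 3 form a derangement: !3 = 2.
Total: 35 × 2 = 70.

70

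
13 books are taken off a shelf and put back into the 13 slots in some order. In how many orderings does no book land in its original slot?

2290792932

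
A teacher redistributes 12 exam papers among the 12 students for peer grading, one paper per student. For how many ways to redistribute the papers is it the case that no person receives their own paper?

176214841

!12 is the nearest integer to 12!/e.
12! = 479001600, and 479001600/e ≈ 176214840.93, so !12 = 176214841.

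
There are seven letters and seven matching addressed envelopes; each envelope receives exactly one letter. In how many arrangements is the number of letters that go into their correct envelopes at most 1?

3709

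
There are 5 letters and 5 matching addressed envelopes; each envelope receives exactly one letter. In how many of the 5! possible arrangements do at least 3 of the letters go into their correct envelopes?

# with exactly i fixed is C(5,i)·!(5-i); sum over i=3..5:
  i=3: C(5,3)·!2 = 10·1 = 10
  i=4: C(5,4)·!1 = 5·0 = 0
  i=5: C(5,5)·!0 = 1·1 = 1
Total = 11.

11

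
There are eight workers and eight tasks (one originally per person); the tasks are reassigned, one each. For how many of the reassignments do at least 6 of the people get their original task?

29

Sum C(8,i)·!(8-i) for i = 6..8:
  i=6: C(8,6)·!2 = 28·1 = 28
  i=7: C(8,7)·!1 = 8·0 = 0
  i=8: C(8,8)·!0 = 1·1 = 1
Total = 29.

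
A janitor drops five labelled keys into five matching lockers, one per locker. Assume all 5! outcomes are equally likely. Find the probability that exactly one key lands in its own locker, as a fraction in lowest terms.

3/8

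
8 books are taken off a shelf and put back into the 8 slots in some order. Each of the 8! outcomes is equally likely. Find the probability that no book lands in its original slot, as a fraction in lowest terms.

Favorable outcomes: !8 = 14833.
Total outcomes: 8! = 40320.
Probability = 14833/40320 = 2119/5760.

2119/5760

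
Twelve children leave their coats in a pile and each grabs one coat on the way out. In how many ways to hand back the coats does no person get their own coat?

176214841

!12 is the nearest integer to 12!/e.
12! = 479001600, and 479001600/e ≈ 176214840.93, so !12 = 176214841.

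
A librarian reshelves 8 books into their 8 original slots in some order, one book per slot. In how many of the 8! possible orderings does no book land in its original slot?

14833

!8 = 8! · Σ_{k=0}^{8} (-1)^k/k!
= 8! - 8!/1! + 8!/2! - 8!/3! + 8!/4! - 8!/5! + 8!/6! - 8!/7! + 8!/8!
= 40320 - 40320 + 20160 - 6720 + 1680 - 336 + 56 - 8 + 1
= 14833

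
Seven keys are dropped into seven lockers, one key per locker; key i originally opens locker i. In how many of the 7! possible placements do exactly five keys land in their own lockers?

Pick the 5 fixed positions: C(7,5) = 21 ways.
The remaining 2 must be deranged: !2 = 1.
Total: 21 × 1 = 21.

21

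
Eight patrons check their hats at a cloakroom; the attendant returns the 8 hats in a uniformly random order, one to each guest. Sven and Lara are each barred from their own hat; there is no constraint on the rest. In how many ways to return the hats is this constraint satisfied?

30960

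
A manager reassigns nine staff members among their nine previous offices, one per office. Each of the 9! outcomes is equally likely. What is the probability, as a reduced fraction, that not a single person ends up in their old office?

Favorable outcomes: !9 = 133496.
Total outcomes: 9! = 362880.
Probability = 133496/362880 = 16687/45360.

16687/45360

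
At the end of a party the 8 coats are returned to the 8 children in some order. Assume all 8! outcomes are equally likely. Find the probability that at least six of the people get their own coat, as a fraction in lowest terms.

29/40320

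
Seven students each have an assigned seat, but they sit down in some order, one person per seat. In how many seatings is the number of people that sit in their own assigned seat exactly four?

Choose which 4 of the 7 are fixed: C(7,4) = 35.
The remaining 3 must be deranged: !3 = 2.
Total: 35 × 2 = 70.

70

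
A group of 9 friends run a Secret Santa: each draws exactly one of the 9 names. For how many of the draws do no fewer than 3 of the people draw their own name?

29143

Sum C(9,i)·!(9-i) for i = 3..9:
  i=3: C(9,3)·!6 = 84·265 = 22260
  i=4: C(9,4)·!5 = 126·44 = 5544
  i=5: C(9,5)·!4 = 126·9 = 1134
  i=6: C(9,6)·!3 = 84·2 = 168
  i=7: C(9,7)·!2 = 36·1 = 36
  i=8: C(9,8)·!1 = 9·0 = 0
  i=9: C(9,9)·!0 = 1·1 = 1
Total = 29143.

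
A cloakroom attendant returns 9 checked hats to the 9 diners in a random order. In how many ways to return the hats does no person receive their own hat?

133496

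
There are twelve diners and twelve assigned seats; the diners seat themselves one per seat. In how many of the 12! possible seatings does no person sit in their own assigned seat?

176214841

The number of derangements of 12 is !12 = Σ_{k=0}^{12} (-1)^k·12!/k!
= 12! - 12!/1! + 12!/2! - 12!/3! + 12!/4! - 12!/5! + 12!/6! - 12!/7! + 12!/8! - 12!/9! + 12!/10! - 12!/11! + 12!/12!
= 479001600 - 479001600 + 239500800 - 79833600 + 19958400 - 3991680 + 665280 - 95040 + 11880 - 1320 + 132 - 12 + 1
= 176214841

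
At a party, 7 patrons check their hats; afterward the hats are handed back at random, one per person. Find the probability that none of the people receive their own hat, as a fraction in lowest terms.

Favorable outcomes: !7 = 1854.
Total outcomes: 7! = 5040.
Probability = 1854/5040 = 103/280.

103/280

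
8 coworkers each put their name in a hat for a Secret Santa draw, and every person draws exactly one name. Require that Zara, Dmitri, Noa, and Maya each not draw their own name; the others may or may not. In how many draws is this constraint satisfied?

Inclusion-exclusion on the 4 forbidden self-matches:
Σ_{j=0}^{4} (-1)^j C(4,j)(8-j)!
= C(4,0)·8! - C(4,1)·7! + C(4,2)·6! - C(4,3)·5! + C(4,4)·4!
= 40320 - 20160 + 4320 - 480 + 24
= 24024

24024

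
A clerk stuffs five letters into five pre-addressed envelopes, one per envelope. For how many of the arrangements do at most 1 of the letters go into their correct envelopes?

Sum C(5,i)·!(5-i) for i = 0..1:
  i=0: C(5,0)·!5 = 1·44 = 44
  i=1: C(5,1)·!4 = 5·9 = 45
Total = 89.

89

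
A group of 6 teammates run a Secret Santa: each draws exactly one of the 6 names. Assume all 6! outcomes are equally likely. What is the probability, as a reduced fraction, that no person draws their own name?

Favorable outcomes: !6 = 265.
Total outcomes: 6! = 720.
Probability = 265/720 = 53/144.

53/144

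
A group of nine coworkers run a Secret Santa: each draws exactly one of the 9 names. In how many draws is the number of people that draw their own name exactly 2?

66744

Choose which 2 of the 9 are fixed: C(9,2) = 36.
The other 7 form a derangement: !7 = 1854.
Total: 36 × 1854 = 66744.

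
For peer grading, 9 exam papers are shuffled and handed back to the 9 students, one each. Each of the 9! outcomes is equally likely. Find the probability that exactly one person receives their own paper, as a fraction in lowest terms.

2119/5760

Favorable outcomes: C(9,1)·!8 = 9·14833 = 133497.
Total outcomes: 9! = 362880.
Probability = 133497/362880 = 2119/5760.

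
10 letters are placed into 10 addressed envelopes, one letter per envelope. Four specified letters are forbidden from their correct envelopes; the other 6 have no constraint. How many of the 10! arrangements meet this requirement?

2399760

Let A_j be the event that the j-th constrained one is fixed. By inclusion-exclusion over the 4 events:
Σ_{j=0}^{4} (-1)^j C(4,j)(10-j)!
= C(4,0)·10! - C(4,1)·9! + C(4,2)·8! - C(4,3)·7! + C(4,4)·6!
= 3628800 - 1451520 + 241920 - 20160 + 720
= 2399760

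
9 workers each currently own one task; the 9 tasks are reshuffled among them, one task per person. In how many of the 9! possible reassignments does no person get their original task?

133496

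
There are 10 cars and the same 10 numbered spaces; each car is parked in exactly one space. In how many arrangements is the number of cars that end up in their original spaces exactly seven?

Choose which 7 of the 10 are fixed: C(10,7) = 120.
The remaining 3 must be deranged: !3 = 2.
Total: 120 × 2 = 240.

240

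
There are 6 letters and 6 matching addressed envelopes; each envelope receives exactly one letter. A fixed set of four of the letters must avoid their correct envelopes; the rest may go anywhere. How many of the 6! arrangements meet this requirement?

362

Inclusion-exclusion on the 4 forbidden self-matches:
Σ_{j=0}^{4} (-1)^j C(4,j)(6-j)!
= C(4,0)·6! - C(4,1)·5! + C(4,2)·4! - C(4,3)·3! + C(4,4)·2!
= 720 - 480 + 144 - 24 + 2
= 362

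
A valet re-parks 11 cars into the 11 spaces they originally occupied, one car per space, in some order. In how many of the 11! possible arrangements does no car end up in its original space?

14684570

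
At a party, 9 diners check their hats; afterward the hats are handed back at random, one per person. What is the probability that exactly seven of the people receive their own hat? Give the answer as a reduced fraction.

1/10080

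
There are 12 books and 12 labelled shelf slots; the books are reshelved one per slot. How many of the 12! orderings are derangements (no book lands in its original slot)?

176214841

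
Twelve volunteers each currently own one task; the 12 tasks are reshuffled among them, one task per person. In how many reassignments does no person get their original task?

The number of derangements of 12 is !12 = Σ_{k=0}^{12} (-1)^k·12!/k!
= 12! - 12!/1! + 12!/2! - 12!/3! + 12!/4! - 12!/5! + 12!/6! - 12!/7! + 12!/8! - 12!/9! + 12!/10! - 12!/11! + 12!/12!
= 479001600 - 479001600 + 239500800 - 79833600 + 19958400 - 3991680 + 665280 - 95040 + 11880 - 1320 + 132 - 12 + 1
= 176214841

176214841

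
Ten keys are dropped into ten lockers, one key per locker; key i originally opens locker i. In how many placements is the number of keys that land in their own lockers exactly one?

Choose which one of the 10 is fixed: C(10,1) = 10.
The other 9 form a derangement: !9 = 133496.
Total: 10 × 133496 = 1334960.

1334960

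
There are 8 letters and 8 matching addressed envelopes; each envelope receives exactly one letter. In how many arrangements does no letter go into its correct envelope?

Use !n = n·!(n-1) + (-1)^n.
!8 = 8·1854 + 1 = 14833

14833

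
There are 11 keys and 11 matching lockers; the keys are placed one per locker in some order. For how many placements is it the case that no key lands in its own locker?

!11 = 11! · Σ_{k=0}^{11} (-1)^k/k!
= 11! - 11!/1! + 11!/2! - 11!/3! + 11!/4! - 11!/5! + 11!/6! - 11!/7! + 11!/8! - 11!/9! + 11!/10! - 11!/11!
= 39916800 - 39916800 + 19958400 - 6652800 + 1663200 - 332640 + 55440 - 7920 + 990 - 110 + 11 - 1
= 14684570

14684570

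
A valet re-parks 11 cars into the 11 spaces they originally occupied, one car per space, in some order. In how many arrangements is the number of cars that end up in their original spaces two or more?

# with exactly i fixed is C(11,i)·!(11-i); sum over i=2..11:
  i=2: C(11,2)·!9 = 55·133496 = 7342280
  i=3: C(11,3)·!8 = 165·14833 = 2447445
  i=4: C(11,4)·!7 = 330·1854 = 611820
  i=5: C(11,5)·!6 = 462·265 = 122430
  i=6: C(11,6)·!5 = 462·44 = 20328
  i=7: C(11,7)·!4 = 330·9 = 2970
  i=8: C(11,8)·!3 = 165·2 = 330
  i=9: C(11,9)·!2 = 55·1 = 55
  i=10: C(11,10)·!1 = 11·0 = 0
  i=11: C(11,11)·!0 = 1·1 = 1
Total = 10547659.

10547659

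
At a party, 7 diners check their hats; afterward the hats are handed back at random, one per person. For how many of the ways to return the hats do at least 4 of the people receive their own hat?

# with exactly i fixed is C(7,i)·!(7-i); sum over i=4..7:
  i=4: C(7,4)·!3 = 35·2 = 70
  i=5: C(7,5)·!2 = 21·1 = 21
  i=6: C(7,6)·!1 = 7·0 = 0
  i=7: C(7,7)·!0 = 1·1 = 1
Total = 92.

92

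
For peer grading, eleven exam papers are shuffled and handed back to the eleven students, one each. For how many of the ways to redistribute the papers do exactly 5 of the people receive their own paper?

Pick the 5 fixed positions: C(11,5) = 462 ways.
The remaining 6 must be deranged: !6 = 265.
Total: 462 × 265 = 122430.

122430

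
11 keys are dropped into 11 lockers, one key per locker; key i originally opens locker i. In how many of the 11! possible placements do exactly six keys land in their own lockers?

20328

Choose which 6 of the 11 are fixed: C(11,6) = 462.
The remaining 5 must be deranged: !5 = 44.
Total: 462 × 44 = 20328.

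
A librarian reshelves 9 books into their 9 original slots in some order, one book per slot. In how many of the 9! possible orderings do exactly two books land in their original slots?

66744

Choose which 2 of the 9 are fixed: C(9,2) = 36.
The other 7 form a derangement: !7 = 1854.
Total: 36 × 1854 = 66744.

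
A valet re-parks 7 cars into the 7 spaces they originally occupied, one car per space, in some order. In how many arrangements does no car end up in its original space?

The subfactorial !7 = [7!/e] (nearest integer).
7! = 5040, and 5040/e ≈ 1854.11, so !7 = 1854.

1854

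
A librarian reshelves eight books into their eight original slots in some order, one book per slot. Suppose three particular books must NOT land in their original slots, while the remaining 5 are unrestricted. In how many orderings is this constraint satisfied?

27240

Let A_j be the event that the j-th constrained one is fixed. By inclusion-exclusion over the 3 events:
Σ_{j=0}^{3} (-1)^j C(3,j)(8-j)!
= C(3,0)·8! - C(3,1)·7! + C(3,2)·6! - C(3,3)·5!
= 40320 - 15120 + 2160 - 120
= 27240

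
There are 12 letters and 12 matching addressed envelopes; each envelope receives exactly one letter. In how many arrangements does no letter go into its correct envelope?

176214841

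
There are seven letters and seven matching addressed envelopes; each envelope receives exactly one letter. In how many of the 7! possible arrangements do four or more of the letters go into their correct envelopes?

92

Sum C(7,i)·!(7-i) for i = 4..7:
  i=4: C(7,4)·!3 = 35·2 = 70
  i=5: C(7,5)·!2 = 21·1 = 21
  i=6: C(7,6)·!1 = 7·0 = 0
  i=7: C(7,7)·!0 = 1·1 = 1
Total = 92.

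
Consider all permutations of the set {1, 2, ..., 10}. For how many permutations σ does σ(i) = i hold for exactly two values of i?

667485

Choose which 2 of the 10 are fixed: C(10,2) = 45.
The other 8 form a derangement: !8 = 14833.
Total: 45 × 14833 = 667485.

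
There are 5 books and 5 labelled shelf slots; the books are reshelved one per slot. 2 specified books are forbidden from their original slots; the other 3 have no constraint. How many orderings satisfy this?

78

Let A_j be the event that the j-th constrained one is fixed. By inclusion-exclusion over the 2 events:
Σ_{j=0}^{2} (-1)^j C(2,j)(5-j)!
= C(2,0)·5! - C(2,1)·4! + C(2,2)·3!
= 120 - 48 + 6
= 78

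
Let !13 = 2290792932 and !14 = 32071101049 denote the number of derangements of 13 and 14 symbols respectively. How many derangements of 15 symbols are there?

!15 = (15-1)·(!14 + !13) = 14·(32071101049 + 2290792932) = 14·34361893981 = 481066515734.

481066515734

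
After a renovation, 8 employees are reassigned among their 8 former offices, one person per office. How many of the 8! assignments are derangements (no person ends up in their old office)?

14833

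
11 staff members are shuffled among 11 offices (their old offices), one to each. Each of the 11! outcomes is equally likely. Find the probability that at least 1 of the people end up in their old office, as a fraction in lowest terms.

2523223/3991680

Favorable outcomes: Σ_{i≥1} C(11,i)·!(11-i) = 11·1334961 + 55·133496 + 165·14833 + 330·1854 + 462·265 + 462·44 + 330·9 + 165·2 + 55·1 + 11·0 + 1·1 = 25232230.
Total outcomes: 11! = 39916800.
Probability = 25232230/39916800 = 2523223/3991680.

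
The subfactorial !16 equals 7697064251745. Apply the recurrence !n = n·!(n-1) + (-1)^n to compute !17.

130850092279664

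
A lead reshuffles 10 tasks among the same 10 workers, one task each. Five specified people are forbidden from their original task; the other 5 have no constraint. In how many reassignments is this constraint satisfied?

2170680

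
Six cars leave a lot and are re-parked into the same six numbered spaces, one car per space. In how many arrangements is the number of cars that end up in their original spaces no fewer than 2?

191

Sum C(6,i)·!(6-i) for i = 2..6:
  i=2: C(6,2)·!4 = 15·9 = 135
  i=3: C(6,3)·!3 = 20·2 = 40
  i=4: C(6,4)·!2 = 15·1 = 15
  i=5: C(6,5)·!1 = 6·0 = 0
  i=6: C(6,6)·!0 = 1·1 = 1
Total = 191.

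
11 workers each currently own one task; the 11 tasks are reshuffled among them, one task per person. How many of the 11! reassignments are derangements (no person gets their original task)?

14684570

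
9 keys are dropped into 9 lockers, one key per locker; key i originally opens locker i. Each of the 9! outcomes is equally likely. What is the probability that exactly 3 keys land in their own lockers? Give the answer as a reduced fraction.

53/864

Favorable outcomes: C(9,3)·!6 = 84·265 = 22260.
Total outcomes: 9! = 362880.
Probability = 22260/362880 = 53/864.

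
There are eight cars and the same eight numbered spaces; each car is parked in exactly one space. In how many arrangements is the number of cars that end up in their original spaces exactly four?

Pick the 4 fixed positions: C(8,4) = 70 ways.
The other 4 form a derangement: !4 = 9.
Total: 70 × 9 = 630.

630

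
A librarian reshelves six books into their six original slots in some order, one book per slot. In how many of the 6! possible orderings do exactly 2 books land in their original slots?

Pick the 2 fixed positions: C(6,2) = 15 ways.
The other 4 form a derangement: !4 = 9.
Total: 15 × 9 = 135.

135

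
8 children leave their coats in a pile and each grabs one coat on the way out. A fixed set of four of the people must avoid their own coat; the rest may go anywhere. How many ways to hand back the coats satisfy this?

Let A_j be the event that the j-th constrained one is fixed. By inclusion-exclusion over the 4 events:
Σ_{j=0}^{4} (-1)^j C(4,j)(8-j)!
= C(4,0)·8! - C(4,1)·7! + C(4,2)·6! - C(4,3)·5! + C(4,4)·4!
= 40320 - 20160 + 4320 - 480 + 24
= 24024

24024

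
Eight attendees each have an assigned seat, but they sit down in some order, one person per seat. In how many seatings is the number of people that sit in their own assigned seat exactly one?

14832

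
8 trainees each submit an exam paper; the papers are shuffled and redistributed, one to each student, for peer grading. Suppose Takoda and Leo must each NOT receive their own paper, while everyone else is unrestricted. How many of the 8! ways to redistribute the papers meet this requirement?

30960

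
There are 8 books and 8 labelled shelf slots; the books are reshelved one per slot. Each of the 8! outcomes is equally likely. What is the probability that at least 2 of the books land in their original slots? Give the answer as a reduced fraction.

2131/8064

Favorable outcomes: Σ_{i≥2} C(8,i)·!(8-i) = 28·265 + 56·44 + 70·9 + 56·2 + 28·1 + 8·0 + 1·1 = 10655.
Total outcomes: 8! = 40320.
Probability = 10655/40320 = 2131/8064.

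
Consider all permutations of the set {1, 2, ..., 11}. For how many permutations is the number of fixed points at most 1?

# with exactly i fixed is C(11,i)·!(11-i); sum over i=0..1:
  i=0: C(11,0)·!11 = 1·14684570 = 14684570
  i=1: C(11,1)·!10 = 11·1334961 = 14684571
Total = 29369141.

29369141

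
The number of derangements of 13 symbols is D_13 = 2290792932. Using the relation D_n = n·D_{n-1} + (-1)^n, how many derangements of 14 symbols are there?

D_14 = 14·2290792932 + 1 = 32071101049.

32071101049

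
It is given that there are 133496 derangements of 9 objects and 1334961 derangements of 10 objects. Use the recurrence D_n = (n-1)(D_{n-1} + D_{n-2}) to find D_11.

D_11 = (11-1)·(D_10 + D_9) = 10·(1334961 + 133496) = 10·1468457 = 14684570.

14684570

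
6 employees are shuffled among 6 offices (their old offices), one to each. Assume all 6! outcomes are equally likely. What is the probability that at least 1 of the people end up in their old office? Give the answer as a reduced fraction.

91/144

Favorable outcomes: Σ_{i≥1} C(6,i)·!(6-i) = 6·44 + 15·9 + 20·2 + 15·1 + 6·0 + 1·1 = 455.
Total outcomes: 6! = 720.
Probability = 455/720 = 91/144.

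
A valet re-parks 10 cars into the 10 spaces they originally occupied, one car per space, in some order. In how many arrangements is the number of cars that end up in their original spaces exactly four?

55650

Choose which 4 of the 10 are fixed: C(10,4) = 210.
The other 6 form a derangement: !6 = 265.
Total: 210 × 265 = 55650.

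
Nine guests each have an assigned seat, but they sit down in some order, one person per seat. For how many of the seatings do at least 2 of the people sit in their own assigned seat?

95887

# with exactly i fixed is C(9,i)·!(9-i); sum over i=2..9:
  i=2: C(9,2)·!7 = 36·1854 = 66744
  i=3: C(9,3)·!6 = 84·265 = 22260
  i=4: C(9,4)·!5 = 126·44 = 5544
  i=5: C(9,5)·!4 = 126·9 = 1134
  i=6: C(9,6)·!3 = 84·2 = 168
  i=7: C(9,7)·!2 = 36·1 = 36
  i=8: C(9,8)·!1 = 9·0 = 0
  i=9: C(9,9)·!0 = 1·1 = 1
Total = 95887.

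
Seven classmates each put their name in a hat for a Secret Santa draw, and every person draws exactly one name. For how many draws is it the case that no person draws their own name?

1854

Use !n = (n-1)(!(n-1) + !(n-2)).
!7 = 6·(265 + 44) = 6·309 = 1854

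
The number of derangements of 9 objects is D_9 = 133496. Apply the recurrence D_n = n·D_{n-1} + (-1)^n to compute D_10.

D_10 = 10·133496 + 1 = 1334961.

1334961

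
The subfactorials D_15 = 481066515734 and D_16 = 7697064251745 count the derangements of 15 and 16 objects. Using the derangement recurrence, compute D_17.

130850092279664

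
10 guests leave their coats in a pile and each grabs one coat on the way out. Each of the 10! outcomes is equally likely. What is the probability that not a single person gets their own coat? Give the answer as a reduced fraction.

Favorable outcomes: !10 = 1334961.
Total outcomes: 10! = 3628800.
Probability = 1334961/3628800 = 16481/44800.

16481/44800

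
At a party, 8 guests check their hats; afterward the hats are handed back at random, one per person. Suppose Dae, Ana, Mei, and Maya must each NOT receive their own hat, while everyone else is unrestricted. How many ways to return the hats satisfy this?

24024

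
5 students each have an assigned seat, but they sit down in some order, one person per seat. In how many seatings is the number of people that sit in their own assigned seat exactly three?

Choose which 3 of the 5 are fixed: C(5,3) = 10.
The other 2 form a derangement: !2 = 1.
Total: 10 × 1 = 10.

10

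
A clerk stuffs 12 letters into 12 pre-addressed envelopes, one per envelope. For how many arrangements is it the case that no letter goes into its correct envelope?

Use !n = n·!(n-1) + (-1)^n.
!12 = 12·14684570 + 1 = 176214841

176214841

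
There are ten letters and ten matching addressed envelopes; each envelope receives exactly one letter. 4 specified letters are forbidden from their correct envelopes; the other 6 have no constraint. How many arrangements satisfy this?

2399760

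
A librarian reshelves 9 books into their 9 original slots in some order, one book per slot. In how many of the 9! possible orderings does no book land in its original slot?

133496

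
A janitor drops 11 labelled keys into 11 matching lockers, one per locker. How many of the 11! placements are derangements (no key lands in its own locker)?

By inclusion-exclusion, !11 = Σ (-1)^k · 11!/k! for k=0..11
= 11! - 11!/1! + 11!/2! - 11!/3! + 11!/4! - 11!/5! + 11!/6! - 11!/7! + 11!/8! - 11!/9! + 11!/10! - 11!/11!
= 39916800 - 39916800 + 19958400 - 6652800 + 1663200 - 332640 + 55440 - 7920 + 990 - 110 + 11 - 1
= 14684570

14684570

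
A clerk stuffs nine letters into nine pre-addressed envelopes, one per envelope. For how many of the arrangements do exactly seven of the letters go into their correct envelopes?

36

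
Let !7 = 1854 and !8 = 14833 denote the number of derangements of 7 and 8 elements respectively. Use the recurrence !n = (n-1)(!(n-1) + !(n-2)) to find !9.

133496

!9 = (9-1)·(!8 + !7) = 8·(14833 + 1854) = 8·16687 = 133496.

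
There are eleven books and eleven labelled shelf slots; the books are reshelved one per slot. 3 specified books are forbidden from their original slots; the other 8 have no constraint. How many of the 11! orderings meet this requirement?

30078720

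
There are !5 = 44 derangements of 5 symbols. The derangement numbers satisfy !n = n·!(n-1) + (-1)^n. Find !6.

265

!6 = 6·44 + 1 = 265.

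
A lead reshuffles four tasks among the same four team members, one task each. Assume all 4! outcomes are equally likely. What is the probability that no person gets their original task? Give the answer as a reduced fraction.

3/8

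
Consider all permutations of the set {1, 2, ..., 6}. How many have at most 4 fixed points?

# with exactly i fixed is C(6,i)·!(6-i); sum over i=0..4:
  i=0: C(6,0)·!6 = 1·265 = 265
  i=1: C(6,1)·!5 = 6·44 = 264
  i=2: C(6,2)·!4 = 15·9 = 135
  i=3: C(6,3)·!3 = 20·2 = 40
  i=4: C(6,4)·!2 = 15·1 = 15
Total = 719.

719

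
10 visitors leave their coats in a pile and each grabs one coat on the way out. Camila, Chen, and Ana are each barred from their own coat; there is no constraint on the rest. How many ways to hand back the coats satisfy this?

Let A_j be the event that the j-th constrained one is fixed. By inclusion-exclusion over the 3 events:
Σ_{j=0}^{3} (-1)^j C(3,j)(10-j)!
= C(3,0)·10! - C(3,1)·9! + C(3,2)·8! - C(3,3)·7!
= 3628800 - 1088640 + 120960 - 5040
= 2656080

2656080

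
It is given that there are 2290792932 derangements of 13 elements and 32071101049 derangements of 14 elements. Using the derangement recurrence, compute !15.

!15 = (15-1)·(!14 + !13) = 14·(32071101049 + 2290792932) = 14·34361893981 = 481066515734.

481066515734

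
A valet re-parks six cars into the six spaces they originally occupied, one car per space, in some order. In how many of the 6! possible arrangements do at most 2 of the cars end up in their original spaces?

664

Sum C(6,i)·!(6-i) for i = 0..2:
  i=0: C(6,0)·!6 = 1·265 = 265
  i=1: C(6,1)·!5 = 6·44 = 264
  i=2: C(6,2)·!4 = 15·9 = 135
Total = 664.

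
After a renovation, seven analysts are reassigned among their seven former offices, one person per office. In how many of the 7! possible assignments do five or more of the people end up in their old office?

22

# with exactly i fixed is C(7,i)·!(7-i); sum over i=5..7:
  i=5: C(7,5)·!2 = 21·1 = 21
  i=6: C(7,6)·!1 = 7·0 = 0
  i=7: C(7,7)·!0 = 1·1 = 1
Total = 22.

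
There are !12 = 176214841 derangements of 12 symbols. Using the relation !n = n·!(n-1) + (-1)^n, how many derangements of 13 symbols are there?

2290792932

!13 = 13·176214841 - 1 = 2290792932.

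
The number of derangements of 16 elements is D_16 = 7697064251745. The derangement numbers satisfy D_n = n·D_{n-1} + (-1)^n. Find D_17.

130850092279664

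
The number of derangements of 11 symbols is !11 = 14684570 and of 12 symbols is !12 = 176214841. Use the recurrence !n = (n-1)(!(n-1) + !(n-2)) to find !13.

!13 = (13-1)·(!12 + !11) = 12·(176214841 + 14684570) = 12·190899411 = 2290792932.

2290792932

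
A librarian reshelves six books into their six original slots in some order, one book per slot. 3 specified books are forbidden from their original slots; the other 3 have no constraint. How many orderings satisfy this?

Inclusion-exclusion on the 3 forbidden self-matches:
Σ_{j=0}^{3} (-1)^j C(3,j)(6-j)!
= C(3,0)·6! - C(3,1)·5! + C(3,2)·4! - C(3,3)·3!
= 720 - 360 + 72 - 6
= 426

426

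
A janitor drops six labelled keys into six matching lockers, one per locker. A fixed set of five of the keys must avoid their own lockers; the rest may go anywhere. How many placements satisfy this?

309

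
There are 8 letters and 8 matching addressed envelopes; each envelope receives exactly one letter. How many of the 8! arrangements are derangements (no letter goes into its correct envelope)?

14833

!8 = 8! · Σ_{k=0}^{8} (-1)^k/k!
= 8! - 8!/1! + 8!/2! - 8!/3! + 8!/4! - 8!/5! + 8!/6! - 8!/7! + 8!/8!
= 40320 - 40320 + 20160 - 6720 + 1680 - 336 + 56 - 8 + 1
= 14833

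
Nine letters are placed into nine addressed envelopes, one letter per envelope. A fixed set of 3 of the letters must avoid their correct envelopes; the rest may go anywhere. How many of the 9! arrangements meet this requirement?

256320

Let A_j be the event that the j-th constrained one is fixed. By inclusion-exclusion over the 3 events:
Σ_{j=0}^{3} (-1)^j C(3,j)(9-j)!
= C(3,0)·9! - C(3,1)·8! + C(3,2)·7! - C(3,3)·6!
= 362880 - 120960 + 15120 - 720
= 256320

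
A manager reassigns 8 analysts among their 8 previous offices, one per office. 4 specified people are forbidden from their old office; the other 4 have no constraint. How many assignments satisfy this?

Inclusion-exclusion on the 4 forbidden self-matches:
Σ_{j=0}^{4} (-1)^j C(4,j)(8-j)!
= C(4,0)·8! - C(4,1)·7! + C(4,2)·6! - C(4,3)·5! + C(4,4)·4!
= 40320 - 20160 + 4320 - 480 + 24
= 24024

24024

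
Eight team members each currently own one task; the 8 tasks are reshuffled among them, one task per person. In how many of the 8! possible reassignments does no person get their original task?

14833

The number of derangements of 8 is !8 = Σ_{k=0}^{8} (-1)^k·8!/k!
= 8! - 8!/1! + 8!/2! - 8!/3! + 8!/4! - 8!/5! + 8!/6! - 8!/7! + 8!/8!
= 40320 - 40320 + 20160 - 6720 + 1680 - 336 + 56 - 8 + 1
= 14833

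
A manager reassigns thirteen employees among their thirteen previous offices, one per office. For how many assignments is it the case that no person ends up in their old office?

2290792932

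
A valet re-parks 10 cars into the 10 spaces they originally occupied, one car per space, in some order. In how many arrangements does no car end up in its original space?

1334961

By inclusion-exclusion, !10 = Σ (-1)^k · 10!/k! for k=0..10
= 10! - 10!/1! + 10!/2! - 10!/3! + 10!/4! - 10!/5! + 10!/6! - 10!/7! + 10!/8! - 10!/9! + 10!/10!
= 3628800 - 3628800 + 1814400 - 604800 + 151200 - 30240 + 5040 - 720 + 90 - 10 + 1
= 1334961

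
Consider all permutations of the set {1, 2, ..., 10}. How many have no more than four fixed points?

3615536

# with exactly i fixed is C(10,i)·!(10-i); sum over i=0..4:
  i=0: C(10,0)·!10 = 1·1334961 = 1334961
  i=1: C(10,1)·!9 = 10·133496 = 1334960
  i=2: C(10,2)·!8 = 45·14833 = 667485
  i=3: C(10,3)·!7 = 120·1854 = 222480
  i=4: C(10,4)·!6 = 210·265 = 55650
Total = 3615536.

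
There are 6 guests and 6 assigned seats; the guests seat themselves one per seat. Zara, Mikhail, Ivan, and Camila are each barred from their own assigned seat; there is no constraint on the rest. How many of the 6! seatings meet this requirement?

362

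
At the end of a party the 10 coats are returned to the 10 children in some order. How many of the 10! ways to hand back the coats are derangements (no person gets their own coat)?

1334961

Recurrence: !10 = 9·(!9 + !8).
!10 = 9·(133496 + 14833) = 9·148329 = 1334961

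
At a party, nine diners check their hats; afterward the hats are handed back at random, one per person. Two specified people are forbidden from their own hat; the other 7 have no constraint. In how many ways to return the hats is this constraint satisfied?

Let A_j be the event that the j-th constrained one is fixed. By inclusion-exclusion over the 2 events:
Σ_{j=0}^{2} (-1)^j C(2,j)(9-j)!
= C(2,0)·9! - C(2,1)·8! + C(2,2)·7!
= 362880 - 80640 + 5040
= 287280

287280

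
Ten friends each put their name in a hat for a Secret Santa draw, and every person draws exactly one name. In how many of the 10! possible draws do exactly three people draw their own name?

222480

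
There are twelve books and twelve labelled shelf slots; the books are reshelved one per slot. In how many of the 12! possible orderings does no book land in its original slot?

The number of derangements of 12 is !12 = Σ_{k=0}^{12} (-1)^k·12!/k!
= 12! - 12!/1! + 12!/2! - 12!/3! + 12!/4! - 12!/5! + 12!/6! - 12!/7! + 12!/8! - 12!/9! + 12!/10! - 12!/11! + 12!/12!
= 479001600 - 479001600 + 239500800 - 79833600 + 19958400 - 3991680 + 665280 - 95040 + 11880 - 1320 + 132 - 12 + 1
= 176214841

176214841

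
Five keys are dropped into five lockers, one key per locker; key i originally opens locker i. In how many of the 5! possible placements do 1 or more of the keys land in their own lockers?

76

# with exactly i fixed is C(5,i)·!(5-i); sum over i=1..5:
  i=1: C(5,1)·!4 = 5·9 = 45
  i=2: C(5,2)·!3 = 10·2 = 20
  i=3: C(5,3)·!2 = 10·1 = 10
  i=4: C(5,4)·!1 = 5·0 = 0
  i=5: C(5,5)·!0 = 1·1 = 1
Total = 76.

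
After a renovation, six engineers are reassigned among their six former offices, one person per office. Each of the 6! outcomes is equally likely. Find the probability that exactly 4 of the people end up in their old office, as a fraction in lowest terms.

Favorable outcomes: C(6,4)·!2 = 15·1 = 15.
Total outcomes: 6! = 720.
Probability = 15/720 = 1/48.

1/48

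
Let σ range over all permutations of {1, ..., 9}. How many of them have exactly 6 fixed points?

168

Choose which 6 of the 9 are fixed: C(9,6) = 84.
The other 3 form a derangement: !3 = 2.
Total: 84 × 2 = 168.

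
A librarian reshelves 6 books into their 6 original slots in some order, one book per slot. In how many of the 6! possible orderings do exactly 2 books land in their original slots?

Pick the 2 fixed positions: C(6,2) = 15 ways.
The other 4 form a derangement: !4 = 9.
Total: 15 × 9 = 135.

135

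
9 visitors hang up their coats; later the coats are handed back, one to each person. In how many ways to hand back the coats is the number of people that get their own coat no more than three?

Sum C(9,i)·!(9-i) for i = 0..3:
  i=0: C(9,0)·!9 = 1·133496 = 133496
  i=1: C(9,1)·!8 = 9·14833 = 133497
  i=2: C(9,2)·!7 = 36·1854 = 66744
  i=3: C(9,3)·!6 = 84·265 = 22260
Total = 355997.

355997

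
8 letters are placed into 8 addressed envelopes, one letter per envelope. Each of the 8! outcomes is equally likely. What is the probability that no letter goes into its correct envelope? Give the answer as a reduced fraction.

2119/5760

Favorable outcomes: !8 = 14833.
Total outcomes: 8! = 40320.
Probability = 14833/40320 = 2119/5760.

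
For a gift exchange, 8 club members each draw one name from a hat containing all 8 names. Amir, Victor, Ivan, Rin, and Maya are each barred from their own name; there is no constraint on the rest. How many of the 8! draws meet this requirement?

21234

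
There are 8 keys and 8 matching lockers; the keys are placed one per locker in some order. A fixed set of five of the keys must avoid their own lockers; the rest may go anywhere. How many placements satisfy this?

Inclusion-exclusion on the 5 forbidden self-matches:
Σ_{j=0}^{5} (-1)^j C(5,j)(8-j)!
= C(5,0)·8! - C(5,1)·7! + C(5,2)·6! - C(5,3)·5! + C(5,4)·4! - C(5,5)·3!
= 40320 - 25200 + 7200 - 1200 + 120 - 6
= 21234

21234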